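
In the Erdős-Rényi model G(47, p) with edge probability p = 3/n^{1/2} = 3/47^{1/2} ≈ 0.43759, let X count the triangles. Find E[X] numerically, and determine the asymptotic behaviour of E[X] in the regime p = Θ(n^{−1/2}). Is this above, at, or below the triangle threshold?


Number of potential triangles: C(47, 3) = 16215.
Each occurs with probability p³ ≈ (0.43759)³ ≈ 8.3794782e-02.
By linearity: E[X] = C(47, 3)·p³ ≈ 16215 · 8.3794782e-02 ≈ 1358.73240.
Since α = 1/2 < 1, p = c/n^{1/2} ≫ 1/n is above the triangle threshold p ~ 1/n. Asymptotically E[X] ~ (c³/6)·n^{3(1−α)} = (3³/6)·n^{1.5} → ∞; triangles are abundant w.h.p.

E[X] ≈ 1358.73240; in regime p = Θ(1/n^{1/2}) E[X] diverges (above the triangle threshold p ~ 1/n).


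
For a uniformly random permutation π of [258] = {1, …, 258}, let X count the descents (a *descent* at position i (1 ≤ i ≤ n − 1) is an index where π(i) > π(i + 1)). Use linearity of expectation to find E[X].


Write X = Σ X_I over i = 1, …, 257, with X_I the indicator of one descent.
There are 257 indicators.
For each fixed i, the pair (π(i), π(i+1)) is a uniformly random ordered pair of distinct values from {1, …, 258}; by symmetry P[π(i) > π(i+1)] = 1/2.
By linearity: E[X] = 257 · (1/2) = (258 − 1) · (1/2) = 257/2 ≈ 128.500000.

E[X] = 257/2 = 128.500000.


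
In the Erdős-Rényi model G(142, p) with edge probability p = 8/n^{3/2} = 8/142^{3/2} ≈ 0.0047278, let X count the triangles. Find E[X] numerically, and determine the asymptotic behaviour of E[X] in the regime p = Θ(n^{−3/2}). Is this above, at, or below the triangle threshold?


Number of potential triangles: C(142, 3) = 467180.
Each occurs with probability p³ ≈ (0.0047278)³ ≈ 1.0567504e-07.
By linearity: E[X] = C(142, 3)·p³ ≈ 467180 · 1.0567504e-07 ≈ 0.04937.
Since α = 3/2 > 1, p = c/n^{3/2} = o(1/n) is below the triangle threshold p ~ 1/n. Asymptotically E[X] ~ (c³/6)·n^{3(1−α)} = (8³/6)·n^{-1.5} → 0, so by Markov's inequality G has no triangles w.h.p.

E[X] ≈ 0.04937; in regime p = Θ(1/n^{3/2}) E[X] tends to 0 (below the triangle threshold p ~ 1/n).


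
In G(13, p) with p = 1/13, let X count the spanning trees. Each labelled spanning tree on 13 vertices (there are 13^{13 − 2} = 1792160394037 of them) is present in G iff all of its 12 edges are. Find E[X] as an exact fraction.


K_13 has 13^{13 − 2} = 1792160394037 labelled spanning trees.
For each such spanning tree H, let X_H = 1 if all 12 edges of H are present in G. Then P[X_H = 1] = p^{12} = (1/13)^{12} = 1/23298085122481.
By linearity: E[X] = Σ_H E[X_H] = 1792160394037 · p^{12} = 1792160394037 · 1/23298085122481 = 1/13.
Numerically: E[X] ≈ 0.076923.

E[X] = 1792160394037 · (1/13)^{12} = 1/13 ≈ 0.076923.


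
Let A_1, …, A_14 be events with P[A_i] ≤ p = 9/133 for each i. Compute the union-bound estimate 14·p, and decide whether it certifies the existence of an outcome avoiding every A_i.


Union bound: P[∪_{i=1}^{14} A_i] ≤ Σ_i P[A_i] ≤ 14·p = 14·(9/133) = 18/19.
Numerically: 18/19 ≈ 0.947368.
Is 18/19 < 1? YES.
Since P[∪ A_i] ≤ 18/19 < 1, the complement has P[∩ A_i^c] ≥ 1 − 18/19 = 1/19 > 0, so some outcome avoids every A_i.

14·p = 18/19 ≈ 0.947368; existence CERTIFIED by the union bound.


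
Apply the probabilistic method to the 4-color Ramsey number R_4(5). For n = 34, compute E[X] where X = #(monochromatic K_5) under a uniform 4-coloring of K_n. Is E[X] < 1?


E[X] = C(34, 5) · 4^{1 − 10} = 278256 · 4^{−9} = 278256/262144.
As a reduced fraction: E[X] = 17391/16384 ≈ 1.061462.
Is E[X] < 1? NO.
Since E[X] ≥ 1, the first-moment bound is inconclusive at n = 34; it does NOT by itself certify R_4(5) > 34.

E[X] = 17391/16384 ≈ 1.061462; E[X] ≥ 1; first-moment method inconclusive here.


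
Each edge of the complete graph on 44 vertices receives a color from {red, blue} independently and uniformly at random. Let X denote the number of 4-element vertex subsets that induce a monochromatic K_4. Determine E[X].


Let X = Σ_S X_S over the C(44, 4) = 135751 subsets S of size 4, where X_S = 1 if the K_4 on S is monochromatic.
For a fixed S, the K_4 on S has C(4, 2) = 6 edges. P[all 6 edges red] = (1/2)^6, and likewise for blue, so P[monochromatic] = 2·(1/2)^6 = 2^{1 − 6} = 1/32.
By linearity of expectation: E[X] = C(44, 4) · 2^{1 − 6} = 135751 · 1/32 = 135751/32.
Numerically: E[X] ≈ 4242.219.

E[X] = C(44,4)·2^(1−C(4,2)) = 135751/32 ≈ 4242.219.


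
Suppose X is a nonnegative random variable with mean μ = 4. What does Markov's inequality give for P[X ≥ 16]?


μ = E[X] = 4, a = 16.
Markov: P[X ≥ 16] ≤ μ/a = (4)/16 = 1/4.
Numerically: ≈ 0.25000.
(Since a = 16 > μ = 4.00000, the bound 1/4 is < 1 and informative.)

P[X ≥ 16] ≤ 1/4 ≈ 0.25000.


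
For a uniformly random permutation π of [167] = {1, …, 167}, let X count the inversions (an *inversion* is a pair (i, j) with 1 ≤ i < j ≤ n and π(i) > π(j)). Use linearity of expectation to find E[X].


Write X = Σ X_I over the C(167, 2) = 13861 pairs i < j, with X_I the indicator of one inversion.
There are 13861 indicators.
For each fixed pair i < j, the values π(i) and π(j) are two distinct elements of {1, …, 167} in uniformly random order; by symmetry P[π(i) > π(j)] = 1/2.
By linearity: E[X] = 13861 · (1/2) = C(167, 2) · (1/2) = 13861/2 = 13861/2 ≈ 6930.50000.

E[X] = 13861/2 = 6930.50000.


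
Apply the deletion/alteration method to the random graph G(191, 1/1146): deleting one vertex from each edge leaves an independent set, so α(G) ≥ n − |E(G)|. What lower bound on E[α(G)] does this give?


E[|E(G)|] = C(191, 2)·p = 18145 · (1/1146) = 95/6.
E[α(G)] ≥ n − E[|E(G)|] = 191 − 95/6 = 1051/6.
Numerically: ≈ 175.16667.
(This is only a lower bound; the true E[α(G)] may be larger.)

E[α(G)] ≥ 1051/6 ≈ 175.16667.


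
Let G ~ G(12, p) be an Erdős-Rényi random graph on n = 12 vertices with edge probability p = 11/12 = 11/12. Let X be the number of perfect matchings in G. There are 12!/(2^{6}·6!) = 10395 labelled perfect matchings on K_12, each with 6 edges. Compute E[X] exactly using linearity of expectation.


K_12 has 12!/(2^{6}·6!) = 10395 labelled perfect matchings.
For each such perfect matching H, let X_H = 1 if all 6 edges of H are present in G. Then P[X_H = 1] = p^{6} = (11/12)^{6} = 1771561/2985984.
Summing the indicators: E[X] = Σ_H E[X_H] = 10395 · p^{6} = 10395 · 1771561/2985984 = 682050985/110592.
Numerically: E[X] ≈ 6167.3.

E[X] = 10395 · (11/12)^{6} = 682050985/110592 ≈ 6167.3.


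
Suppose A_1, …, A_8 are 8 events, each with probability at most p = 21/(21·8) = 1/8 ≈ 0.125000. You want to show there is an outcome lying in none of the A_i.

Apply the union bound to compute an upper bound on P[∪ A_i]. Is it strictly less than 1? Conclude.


Union bound: P[∪_{i=1}^{8} A_i] ≤ Σ_i P[A_i] ≤ 8·p = 8·(1/8) = 1.
Numerically: 1 ≈ 1.000000.
Is 1 < 1? NO.
Since the bound 1 is ≥ 1, the union bound is uninformative here; it does NOT by itself certify existence.

8·p = 1 ≈ 1.000000; existence NOT certified by the union bound.


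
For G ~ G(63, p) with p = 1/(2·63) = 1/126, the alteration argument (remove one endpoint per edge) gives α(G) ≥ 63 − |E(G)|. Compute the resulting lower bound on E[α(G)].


E[|E(G)|] = C(63, 2)·p = 1953 · (1/126) = 31/2.
E[α(G)] ≥ n − E[|E(G)|] = 63 − 31/2 = 95/2.
Numerically: ≈ 47.50000.
(This is only a lower bound; the true E[α(G)] may be larger.)

E[α(G)] ≥ 95/2 ≈ 47.50000.


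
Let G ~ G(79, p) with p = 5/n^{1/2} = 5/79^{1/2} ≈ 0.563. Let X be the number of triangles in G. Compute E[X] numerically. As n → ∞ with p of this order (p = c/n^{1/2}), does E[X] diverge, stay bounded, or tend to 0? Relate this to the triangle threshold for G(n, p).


Number of potential triangles: C(79, 3) = 79079.
Each occurs with probability p³ ≈ (0.563)³ ≈ 1.78020e-01.
By linearity: E[X] = C(79, 3)·p³ ≈ 79079 · 1.78020e-01 ≈ 14077.662.
Since α = 1/2 < 1, p = c/n^{1/2} ≫ 1/n is above the triangle threshold p ~ 1/n. Asymptotically E[X] ~ (c³/6)·n^{3(1−α)} = (5³/6)·n^{1.5} → ∞; triangles are abundant w.h.p.

E[X] ≈ 14077.662; in regime p = Θ(1/n^{1/2}) E[X] diverges (above the triangle threshold p ~ 1/n).


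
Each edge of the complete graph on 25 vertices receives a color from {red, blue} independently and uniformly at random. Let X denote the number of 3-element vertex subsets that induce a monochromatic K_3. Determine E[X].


Let X = Σ_S X_S over the C(25, 3) = 2300 subsets S of size 3, where X_S = 1 if the K_3 on S is monochromatic.
For a fixed S, the K_3 on S has C(3, 2) = 3 edges. P[all 3 edges red] = (1/2)^3, and likewise for blue, so P[monochromatic] = 2·(1/2)^3 = 2^{1 − 3} = 1/4.
By linearity of expectation: E[X] = C(25, 3) · 2^{1 − 3} = 2300 · 1/4 = 575.
Numerically: E[X] ≈ 575.0000.

E[X] = C(25,3)·2^(1−C(3,2)) = 575 ≈ 575.0000.


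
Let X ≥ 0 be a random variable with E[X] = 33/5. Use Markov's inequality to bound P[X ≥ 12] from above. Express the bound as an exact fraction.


μ = E[X] = 33/5, a = 12.
Markov: P[X ≥ 12] ≤ μ/a = (33/5)/12 = 11/20.
Numerically: ≈ 0.550000.
(Since a = 12 > μ = 6.600000, the bound 11/20 is < 1 and informative.)

P[X ≥ 12] ≤ 11/20 ≈ 0.550000.


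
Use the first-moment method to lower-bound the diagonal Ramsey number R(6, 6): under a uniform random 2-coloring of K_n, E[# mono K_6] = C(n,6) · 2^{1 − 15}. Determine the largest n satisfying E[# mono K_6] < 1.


We need C(n, 6) · 2^{1 − 15} < 1, i.e. C(n, 6) < 2^{15 − 1} = 16384.
Check values of n near the boundary:
  n = 13: C(13, 6) = 1716; 1716 < 16384? YES
  n = 14: C(14, 6) = 3003; 3003 < 16384? YES
  n = 15: C(15, 6) = 5005; 5005 < 16384? YES
  n = 16: C(16, 6) = 8008; 8008 < 16384? YES
  n = 17: C(17, 6) = 12376; 12376 < 16384? YES
  n = 18: C(18, 6) = 18564; 18564 < 16384? NO
The largest n with C(n, 6) < 16384 is n = 17 (where E[X] = 1547/2048 ≈ 0.755371). Hence R(6, 6) > 17, i.e. R(6, 6) ≥ 18.

Largest n = 17; hence R(6, 6) > 17.


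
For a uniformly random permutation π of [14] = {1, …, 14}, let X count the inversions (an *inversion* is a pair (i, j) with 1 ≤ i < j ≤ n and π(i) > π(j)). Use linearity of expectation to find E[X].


Write X = Σ X_I over the C(14, 2) = 91 pairs i < j, with X_I the indicator of one inversion.
There are 91 indicators.
For each fixed pair i < j, the values π(i) and π(j) are two distinct elements of {1, …, 14} in uniformly random order; by symmetry P[π(i) > π(j)] = 1/2.
By linearity: E[X] = 91 · (1/2) = C(14, 2) · (1/2) = 91/2 = 91/2 ≈ 45.50000.

E[X] = 91/2 = 45.50000.


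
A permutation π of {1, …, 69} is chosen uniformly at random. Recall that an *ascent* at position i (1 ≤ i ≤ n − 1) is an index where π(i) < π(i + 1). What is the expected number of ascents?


Write X = Σ X_I over i = 1, …, 68, with X_I the indicator of one ascent.
There are 68 indicators.
For each fixed i, the pair (π(i), π(i+1)) is a uniformly random ordered pair of distinct values from {1, …, 69}; by symmetry P[π(i) < π(i+1)] = 1/2.
By linearity: E[X] = 68 · (1/2) = (69 − 1) · (1/2) = 34 ≈ 34.000000.

E[X] = 34 = 34.000000.


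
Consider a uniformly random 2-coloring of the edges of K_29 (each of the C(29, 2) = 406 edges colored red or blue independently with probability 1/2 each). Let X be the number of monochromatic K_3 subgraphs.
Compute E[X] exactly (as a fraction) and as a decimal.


Let X = Σ_S X_S over the C(29, 3) = 3654 subsets S of size 3, where X_S = 1 if the K_3 on S is monochromatic.
For a fixed S, the K_3 on S has C(3, 2) = 3 edges. P[all 3 edges red] = (1/2)^3, and likewise for blue, so P[monochromatic] = 2·(1/2)^3 = 2^{1 − 3} = 1/4.
By linearity: E[X] = C(29, 3) · 2^{1 − 3} = 3654 · 1/4 = 1827/2.
Numerically: E[X] ≈ 913.500.

E[X] = C(29,3)·2^(1−C(3,2)) = 1827/2 ≈ 913.500.


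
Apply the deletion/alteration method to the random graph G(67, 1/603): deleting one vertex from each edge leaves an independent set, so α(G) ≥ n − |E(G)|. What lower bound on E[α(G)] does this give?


E[|E(G)|] = C(67, 2)·p = 2211 · (1/603) = 11/3.
E[α(G)] ≥ n − E[|E(G)|] = 67 − 11/3 = 190/3.
Numerically: ≈ 63.333.
(This is only a lower bound; the true E[α(G)] may be larger.)

E[α(G)] ≥ 190/3 ≈ 63.333.


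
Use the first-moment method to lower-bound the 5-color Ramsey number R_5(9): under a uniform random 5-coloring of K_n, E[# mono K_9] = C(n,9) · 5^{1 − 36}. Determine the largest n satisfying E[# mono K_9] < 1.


We need C(n, 9) · 5^{1 − 36} < 1, i.e. C(n, 9) < 5^{36 − 1} = 2910383045673370361328125.
Check values of n near the boundary:
  n = 2169: C(2169, 9) = 2879753360044504243499683; 2879753360044504243499683 < 2910383045673370361328125? YES
  n = 2170: C(2170, 9) = 2891746779868845075610510; 2891746779868845075610510 < 2910383045673370361328125? YES
  n = 2171: C(2171, 9) = 2903784578674959601827205; 2903784578674959601827205 < 2910383045673370361328125? YES
  n = 2172: C(2172, 9) = 2915866900084148060642020; 2915866900084148060642020 < 2910383045673370361328125? NO
The largest n with C(n, 9) < 2910383045673370361328125 is n = 2171 (where E[X] = 580756915734991920365441/582076609134674072265625 ≈ 0.998). Hence R_5(9) > 2171, i.e. R_5(9) ≥ 2172.

Largest n = 2171; hence R_5(9) > 2171.


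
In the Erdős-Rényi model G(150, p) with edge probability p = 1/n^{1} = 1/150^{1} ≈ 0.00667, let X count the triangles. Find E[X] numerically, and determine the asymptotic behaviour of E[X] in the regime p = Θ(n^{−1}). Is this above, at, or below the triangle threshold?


Number of potential triangles: C(150, 3) = 551300.
Each occurs with probability p³ ≈ (0.00667)³ ≈ 2.96296e-07.
By linearity: E[X] = C(150, 3)·p³ ≈ 551300 · 2.96296e-07 ≈ 0.163.
Here α = 1, so p = 1/n is exactly at the triangle threshold p ~ 1/n. Asymptotically E[X] → c³/6 = 1³/6 = 1/6 ≈ 0.167, a bounded constant. In this regime the triangle count is asymptotically Poisson(c³/6).

E[X] ≈ 0.163; in regime p = Θ(1/n^{1}) E[X] stays bounded (at the triangle threshold p ~ 1/n).


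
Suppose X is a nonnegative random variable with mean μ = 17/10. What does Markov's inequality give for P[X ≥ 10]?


μ = E[X] = 17/10, a = 10.
Markov: P[X ≥ 10] ≤ μ/a = (17/10)/10 = 17/100.
Numerically: ≈ 0.170.
(Since a = 10 > μ = 1.700, the bound 17/100 is < 1 and informative.)

P[X ≥ 10] ≤ 17/100 ≈ 0.170.


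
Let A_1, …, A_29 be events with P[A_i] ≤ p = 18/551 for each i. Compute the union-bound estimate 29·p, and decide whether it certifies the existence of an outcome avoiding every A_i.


Union bound: P[∪_{i=1}^{29} A_i] ≤ Σ_i P[A_i] ≤ 29·p = 29·(18/551) = 18/19.
Numerically: 18/19 ≈ 0.947.
Is 18/19 < 1? YES.
Since P[∪ A_i] ≤ 18/19 < 1, the complement has P[∩ A_i^c] ≥ 1 − 18/19 = 1/19 > 0, so some outcome avoids every A_i.

29·p = 18/19 ≈ 0.947; existence CERTIFIED by the union bound.


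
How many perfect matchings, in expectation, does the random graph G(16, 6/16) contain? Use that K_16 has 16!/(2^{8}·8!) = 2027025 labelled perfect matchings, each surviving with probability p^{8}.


K_16 has 16!/(2^{8}·8!) = 2027025 labelled perfect matchings.
For each such perfect matching H, let X_H = 1 if all 8 edges of H are present in G. Then P[X_H = 1] = p^{8} = (3/8)^{8} = 6561/16777216.
By linearity: E[X] = Σ_H E[X_H] = 2027025 · p^{8} = 2027025 · 6561/16777216 = 13299311025/16777216.
Numerically: E[X] ≈ 792.701.

E[X] = 2027025 · (3/8)^{8} = 13299311025/16777216 ≈ 792.701.


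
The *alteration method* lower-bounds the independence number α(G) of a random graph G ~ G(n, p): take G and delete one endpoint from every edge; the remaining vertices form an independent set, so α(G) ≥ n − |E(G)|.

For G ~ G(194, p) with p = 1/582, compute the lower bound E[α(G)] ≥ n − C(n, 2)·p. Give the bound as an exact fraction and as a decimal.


E[|E(G)|] = C(194, 2)·p = 18721 · (1/582) = 193/6.
E[α(G)] ≥ n − E[|E(G)|] = 194 − 193/6 = 971/6.
Numerically: ≈ 161.83333.
(This is only a lower bound; the true E[α(G)] may be larger.)

E[α(G)] ≥ 971/6 ≈ 161.83333.


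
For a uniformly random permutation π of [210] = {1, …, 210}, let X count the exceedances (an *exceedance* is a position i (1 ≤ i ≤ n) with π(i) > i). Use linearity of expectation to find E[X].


Write X = Σ_{i=1}^{210} X_i, where X_i = 1_{π(i) > i}.
For each fixed i, π(i) is uniform over {1, …, 210} (marginal of a uniform permutation), so P[π(i) > i] = (n − i)/n. Summing: Σ_{i=1}^{210} (n − i)/n = (0 + 1 + … + 209)/210 = 210(210 − 1)/(2·210) = (210 − 1)/2.
Hence E[X] = Σ_{i=1}^{210} (210 − i)/210 = 209/2 ≈ 104.500.

E[X] = 209/2 = 104.500.


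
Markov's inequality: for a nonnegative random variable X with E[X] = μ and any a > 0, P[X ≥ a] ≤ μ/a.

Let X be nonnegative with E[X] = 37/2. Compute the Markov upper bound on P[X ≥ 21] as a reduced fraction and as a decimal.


μ = E[X] = 37/2, a = 21.
Markov: P[X ≥ 21] ≤ μ/a = (37/2)/21 = 37/42.
Numerically: ≈ 0.88095.
(Since a = 21 > μ = 18.50000, the bound 37/42 is < 1 and informative.)

P[X ≥ 21] ≤ 37/42 ≈ 0.88095.


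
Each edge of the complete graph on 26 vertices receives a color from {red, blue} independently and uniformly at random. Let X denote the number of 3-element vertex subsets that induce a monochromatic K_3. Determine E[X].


Let X = Σ_S X_S over the C(26, 3) = 2600 subsets S of size 3, where X_S = 1 if the K_3 on S is monochromatic.
For a fixed S, the K_3 on S has C(3, 2) = 3 edges. P[all 3 edges red] = (1/2)^3, and likewise for blue, so P[monochromatic] = 2·(1/2)^3 = 2^{1 − 3} = 1/4.
By linearity: E[X] = C(26, 3) · 2^{1 − 3} = 2600 · 1/4 = 650.
Numerically: E[X] ≈ 650.000.

E[X] = C(26,3)·2^(1−C(3,2)) = 650 ≈ 650.000.


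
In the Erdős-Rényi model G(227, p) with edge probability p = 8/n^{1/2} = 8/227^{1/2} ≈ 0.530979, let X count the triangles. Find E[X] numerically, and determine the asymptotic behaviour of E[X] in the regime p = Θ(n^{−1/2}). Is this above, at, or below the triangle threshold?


Number of potential triangles: C(227, 3) = 1923825.
Each occurs with probability p³ ≈ (0.530979)³ ≈ 1.49703232e-01.
By linearity: E[X] = C(227, 3)·p³ ≈ 1923825 · 1.49703232e-01 ≈ 288002.819369.
Since α = 1/2 < 1, p = c/n^{1/2} ≫ 1/n is above the triangle threshold p ~ 1/n. Asymptotically E[X] ~ (c³/6)·n^{3(1−α)} = (8³/6)·n^{1.5} → ∞; triangles are abundant w.h.p.

E[X] ≈ 288002.819369; in regime p = Θ(1/n^{1/2}) E[X] diverges (above the triangle threshold p ~ 1/n).


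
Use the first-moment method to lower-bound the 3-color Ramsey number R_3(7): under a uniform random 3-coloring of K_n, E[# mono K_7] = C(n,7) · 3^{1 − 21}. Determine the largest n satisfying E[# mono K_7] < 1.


We need C(n, 7) · 3^{1 − 21} < 1, i.e. C(n, 7) < 3^{21 − 1} = 3486784401.
Check values of n near the boundary:
  n = 78: C(78, 7) = 2641902120; 2641902120 < 3486784401? YES
  n = 79: C(79, 7) = 2898753715; 2898753715 < 3486784401? YES
  n = 80: C(80, 7) = 3176716400; 3176716400 < 3486784401? YES
  n = 81: C(81, 7) = 3477216600; 3477216600 < 3486784401? YES
  n = 82: C(82, 7) = 3801756816; 3801756816 < 3486784401? NO
  n = 83: C(83, 7) = 4151918628; 4151918628 < 3486784401? NO
The largest n with C(n, 7) < 3486784401 is n = 81 (where E[X] = 42928600/43046721 ≈ 0.9973). Hence R_3(7) > 81, i.e. R_3(7) ≥ 82.

Largest n = 81; hence R_3(7) > 81.


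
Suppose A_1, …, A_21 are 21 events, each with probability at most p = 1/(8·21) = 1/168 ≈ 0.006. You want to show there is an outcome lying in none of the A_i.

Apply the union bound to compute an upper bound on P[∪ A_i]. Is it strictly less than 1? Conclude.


Union bound: P[∪_{i=1}^{21} A_i] ≤ Σ_i P[A_i] ≤ 21·p = 21·(1/168) = 1/8.
Numerically: 1/8 ≈ 0.125.
Is 1/8 < 1? YES.
Since P[∪ A_i] ≤ 1/8 < 1, the complement has P[∩ A_i^c] ≥ 1 − 1/8 = 7/8 > 0, so some outcome avoids every A_i.

21·p = 1/8 ≈ 0.125; existence CERTIFIED by the union bound.


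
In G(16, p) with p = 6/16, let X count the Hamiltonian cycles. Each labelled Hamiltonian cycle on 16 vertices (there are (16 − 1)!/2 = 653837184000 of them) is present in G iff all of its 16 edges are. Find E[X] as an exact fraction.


K_16 has (16 − 1)!/2 = 653837184000 labelled Hamiltonian cycles.
For each such Hamiltonian cycle H, let X_H = 1 if all 16 edges of H are present in G. Then P[X_H = 1] = p^{16} = (3/8)^{16} = 43046721/281474976710656.
By linearity: E[X] = Σ_H E[X_H] = 653837184000 · p^{16} = 653837184000 · 43046721/281474976710656 = 27485885585032875/274877906944.
Numerically: E[X] ≈ 99993.

E[X] = 653837184000 · (3/8)^{16} = 27485885585032875/274877906944 ≈ 99993.


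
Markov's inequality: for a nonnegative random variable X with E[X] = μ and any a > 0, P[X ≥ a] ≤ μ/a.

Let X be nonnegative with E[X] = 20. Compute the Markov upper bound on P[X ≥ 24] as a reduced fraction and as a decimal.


μ = E[X] = 20, a = 24.
Markov: P[X ≥ 24] ≤ μ/a = (20)/24 = 5/6.
Numerically: ≈ 0.833333.
(Since a = 24 > μ = 20.000000, the bound 5/6 is < 1 and informative.)

P[X ≥ 24] ≤ 5/6 ≈ 0.833333.


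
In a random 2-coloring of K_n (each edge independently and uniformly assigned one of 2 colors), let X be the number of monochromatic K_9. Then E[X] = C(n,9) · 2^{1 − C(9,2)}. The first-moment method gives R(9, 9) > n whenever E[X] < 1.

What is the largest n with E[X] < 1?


We need C(n, 9) · 2^{1 − 36} < 1, i.e. C(n, 9) < 2^{36 − 1} = 34359738368.
Check values of n near the boundary:
  n = 62: C(62, 9) = 20286591270; 20286591270 < 34359738368? YES
  n = 63: C(63, 9) = 23667689815; 23667689815 < 34359738368? YES
  n = 64: C(64, 9) = 27540584512; 27540584512 < 34359738368? YES
  n = 65: C(65, 9) = 31966749880; 31966749880 < 34359738368? YES
  n = 66: C(66, 9) = 37014131440; 37014131440 < 34359738368? NO
The largest n with C(n, 9) < 34359738368 is n = 65 (where E[X] = 3995843735/4294967296 ≈ 0.930). Hence R(9, 9) > 65, i.e. R(9, 9) ≥ 66.

Largest n = 65; hence R(9, 9) > 65.


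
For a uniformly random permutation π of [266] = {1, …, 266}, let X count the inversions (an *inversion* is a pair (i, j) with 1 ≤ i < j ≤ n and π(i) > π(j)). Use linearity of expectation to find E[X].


Write X = Σ X_I over the C(266, 2) = 35245 pairs i < j, with X_I the indicator of one inversion.
There are 35245 indicators.
For each fixed pair i < j, the values π(i) and π(j) are two distinct elements of {1, …, 266} in uniformly random order; by symmetry P[π(i) > π(j)] = 1/2.
By linearity: E[X] = 35245 · (1/2) = C(266, 2) · (1/2) = 35245/2 = 35245/2 ≈ 17622.50000.

E[X] = 35245/2 = 17622.50000.


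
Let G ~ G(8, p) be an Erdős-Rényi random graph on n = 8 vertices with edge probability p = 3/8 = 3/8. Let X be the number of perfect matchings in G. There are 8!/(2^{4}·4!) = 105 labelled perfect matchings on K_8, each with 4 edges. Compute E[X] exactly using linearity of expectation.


K_8 has 8!/(2^{4}·4!) = 105 labelled perfect matchings.
For each such perfect matching H, let X_H = 1 if all 4 edges of H are present in G. Then P[X_H = 1] = p^{4} = (3/8)^{4} = 81/4096.
By linearity: E[X] = Σ_H E[X_H] = 105 · p^{4} = 105 · 81/4096 = 8505/4096.
Numerically: E[X] ≈ 2.07642.

E[X] = 105 · (3/8)^{4} = 8505/4096 ≈ 2.07642.


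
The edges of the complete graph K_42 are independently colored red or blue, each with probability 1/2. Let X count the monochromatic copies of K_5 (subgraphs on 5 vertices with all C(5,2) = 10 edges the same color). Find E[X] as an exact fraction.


Let X = Σ_S X_S over the C(42, 5) = 850668 subsets S of size 5, where X_S = 1 if the K_5 on S is monochromatic.
For a fixed S, the K_5 on S has C(5, 2) = 10 edges. P[all 10 edges red] = (1/2)^10, and likewise for blue, so P[monochromatic] = 2·(1/2)^10 = 2^{1 − 10} = 1/512.
By linearity: E[X] = C(42, 5) · 2^{1 − 10} = 850668 · 1/512 = 212667/128.
Numerically: E[X] ≈ 1661.461.

E[X] = C(42,5)·2^(1−C(5,2)) = 212667/128 ≈ 1661.461.


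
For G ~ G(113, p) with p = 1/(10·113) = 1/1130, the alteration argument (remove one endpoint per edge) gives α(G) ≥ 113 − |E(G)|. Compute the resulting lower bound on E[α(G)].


E[|E(G)|] = C(113, 2)·p = 6328 · (1/1130) = 28/5.
E[α(G)] ≥ n − E[|E(G)|] = 113 − 28/5 = 537/5.
Numerically: ≈ 107.4000.
(This is only a lower bound; the true E[α(G)] may be larger.)

E[α(G)] ≥ 537/5 ≈ 107.4000.


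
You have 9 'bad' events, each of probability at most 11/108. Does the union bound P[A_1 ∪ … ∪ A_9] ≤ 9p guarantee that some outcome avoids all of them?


Union bound: P[∪_{i=1}^{9} A_i] ≤ Σ_i P[A_i] ≤ 9·p = 9·(11/108) = 11/12.
Numerically: 11/12 ≈ 0.9166667.
Is 11/12 < 1? YES.
Since P[∪ A_i] ≤ 11/12 < 1, the complement has P[∩ A_i^c] ≥ 1 − 11/12 = 1/12 > 0, so some outcome avoids every A_i.

9·p = 11/12 ≈ 0.9166667; existence CERTIFIED by the union bound.


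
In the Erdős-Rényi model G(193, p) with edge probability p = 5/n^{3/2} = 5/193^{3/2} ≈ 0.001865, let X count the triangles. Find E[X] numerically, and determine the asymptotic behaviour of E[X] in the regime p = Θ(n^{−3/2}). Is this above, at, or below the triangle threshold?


Number of potential triangles: C(193, 3) = 1179616.
Each occurs with probability p³ ≈ (0.001865)³ ≈ 6.484883e-09.
By linearity: E[X] = C(193, 3)·p³ ≈ 1179616 · 6.484883e-09 ≈ 0.0076.
Since α = 3/2 > 1, p = c/n^{3/2} = o(1/n) is below the triangle threshold p ~ 1/n. Asymptotically E[X] ~ (c³/6)·n^{3(1−α)} = (5³/6)·n^{-1.5} → 0, so by Markov's inequality G has no triangles w.h.p.

E[X] ≈ 0.0076; in regime p = Θ(1/n^{3/2}) E[X] tends to 0 (below the triangle threshold p ~ 1/n).


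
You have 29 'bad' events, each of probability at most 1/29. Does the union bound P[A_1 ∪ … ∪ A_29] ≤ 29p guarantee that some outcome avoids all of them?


Union bound: P[∪_{i=1}^{29} A_i] ≤ Σ_i P[A_i] ≤ 29·p = 29·(1/29) = 1.
Numerically: 1 ≈ 1.0000.
Is 1 < 1? NO.
Since the bound 1 is ≥ 1, the union bound is uninformative here; it does NOT by itself certify existence.

29·p = 1 ≈ 1.0000; existence NOT certified by the union bound.


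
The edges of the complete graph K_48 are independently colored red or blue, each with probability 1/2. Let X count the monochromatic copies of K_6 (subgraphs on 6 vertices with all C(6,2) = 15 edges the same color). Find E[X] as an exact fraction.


Let X = Σ_S X_S over the C(48, 6) = 12271512 subsets S of size 6, where X_S = 1 if the K_6 on S is monochromatic.
For a fixed S, the K_6 on S has C(6, 2) = 15 edges. P[all 15 edges red] = (1/2)^15, and likewise for blue, so P[monochromatic] = 2·(1/2)^15 = 2^{1 − 15} = 1/16384.
By linearity of expectation: E[X] = C(48, 6) · 2^{1 − 15} = 12271512 · 1/16384 = 1533939/2048.
Numerically: E[X] ≈ 748.9937.

E[X] = C(48,6)·2^(1−C(6,2)) = 1533939/2048 ≈ 748.9937.


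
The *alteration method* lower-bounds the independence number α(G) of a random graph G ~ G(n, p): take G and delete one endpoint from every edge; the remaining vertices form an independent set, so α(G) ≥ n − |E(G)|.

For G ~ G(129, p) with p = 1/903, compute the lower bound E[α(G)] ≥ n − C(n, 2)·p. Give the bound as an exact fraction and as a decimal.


E[|E(G)|] = C(129, 2)·p = 8256 · (1/903) = 64/7.
E[α(G)] ≥ n − E[|E(G)|] = 129 − 64/7 = 839/7.
Numerically: ≈ 119.8571.
(This is only a lower bound; the true E[α(G)] may be larger.)

E[α(G)] ≥ 839/7 ≈ 119.8571.


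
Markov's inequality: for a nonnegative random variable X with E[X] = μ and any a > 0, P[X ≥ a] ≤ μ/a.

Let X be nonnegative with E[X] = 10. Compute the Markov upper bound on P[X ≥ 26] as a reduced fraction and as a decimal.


μ = E[X] = 10, a = 26.
Markov: P[X ≥ 26] ≤ μ/a = (10)/26 = 5/13.
Numerically: ≈ 0.385.
(Since a = 26 > μ = 10.000, the bound 5/13 is < 1 and informative.)

P[X ≥ 26] ≤ 5/13 ≈ 0.385.


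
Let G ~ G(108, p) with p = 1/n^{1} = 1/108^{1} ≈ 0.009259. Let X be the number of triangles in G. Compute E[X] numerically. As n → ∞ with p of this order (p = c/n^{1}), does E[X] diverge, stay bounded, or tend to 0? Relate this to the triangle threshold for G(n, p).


Number of potential triangles: C(108, 3) = 204156.
Each occurs with probability p³ ≈ (0.009259)³ ≈ 7.938322e-07.
By linearity: E[X] = C(108, 3)·p³ ≈ 204156 · 7.938322e-07 ≈ 0.1621.
Here α = 1, so p = 1/n is exactly at the triangle threshold p ~ 1/n. Asymptotically E[X] → c³/6 = 1³/6 = 1/6 ≈ 0.1667, a bounded constant. In this regime the triangle count is asymptotically Poisson(c³/6).

E[X] ≈ 0.1621; in regime p = Θ(1/n^{1}) E[X] stays bounded (at the triangle threshold p ~ 1/n).


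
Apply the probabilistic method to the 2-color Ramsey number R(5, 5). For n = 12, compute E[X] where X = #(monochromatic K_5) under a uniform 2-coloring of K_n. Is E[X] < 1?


E[X] = C(12, 5) · 2^{1 − 10} = 792 · 2^{−9} = 792/512.
As a reduced fraction: E[X] = 99/64 ≈ 1.54688.
Is E[X] < 1? NO.
Since E[X] ≥ 1, the first-moment bound is inconclusive at n = 12; it does NOT by itself certify R(5, 5) > 12.

E[X] = 99/64 ≈ 1.54688; E[X] ≥ 1; first-moment method inconclusive here.


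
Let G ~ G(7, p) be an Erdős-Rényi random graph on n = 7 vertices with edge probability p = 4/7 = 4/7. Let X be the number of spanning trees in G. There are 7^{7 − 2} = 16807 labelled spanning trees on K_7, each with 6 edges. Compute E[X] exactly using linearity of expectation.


K_7 has 7^{7 − 2} = 16807 labelled spanning trees.
For each such spanning tree H, let X_H = 1 if all 6 edges of H are present in G. Then P[X_H = 1] = p^{6} = (4/7)^{6} = 4096/117649.
By linearity of expectation: E[X] = Σ_H E[X_H] = 16807 · p^{6} = 16807 · 4096/117649 = 4096/7.
Numerically: E[X] ≈ 585.143.

E[X] = 16807 · (4/7)^{6} = 4096/7 ≈ 585.143.


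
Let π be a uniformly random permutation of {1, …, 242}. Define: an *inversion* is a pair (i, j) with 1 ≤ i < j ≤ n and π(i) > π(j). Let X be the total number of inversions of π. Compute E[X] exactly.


Write X = Σ X_I over the C(242, 2) = 29161 pairs i < j, with X_I the indicator of one inversion.
There are 29161 indicators.
For each fixed pair i < j, the values π(i) and π(j) are two distinct elements of {1, …, 242} in uniformly random order; by symmetry P[π(i) > π(j)] = 1/2.
By linearity: E[X] = 29161 · (1/2) = C(242, 2) · (1/2) = 29161/2 = 29161/2 ≈ 14580.500.

E[X] = 29161/2 = 14580.500.


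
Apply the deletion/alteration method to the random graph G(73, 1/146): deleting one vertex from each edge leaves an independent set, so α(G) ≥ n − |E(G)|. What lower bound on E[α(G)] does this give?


E[|E(G)|] = C(73, 2)·p = 2628 · (1/146) = 18.
E[α(G)] ≥ n − E[|E(G)|] = 73 − 18 = 55.
Numerically: ≈ 55.000.
(This is only a lower bound; the true E[α(G)] may be larger.)

E[α(G)] ≥ 55 ≈ 55.000.


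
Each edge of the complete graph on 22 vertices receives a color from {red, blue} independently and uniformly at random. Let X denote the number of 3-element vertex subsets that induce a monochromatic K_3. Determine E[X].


Let X = Σ_S X_S over the C(22, 3) = 1540 subsets S of size 3, where X_S = 1 if the K_3 on S is monochromatic.
For a fixed S, the K_3 on S has C(3, 2) = 3 edges. P[all 3 edges red] = (1/2)^3, and likewise for blue, so P[monochromatic] = 2·(1/2)^3 = 2^{1 − 3} = 1/4.
Summing: E[X] = C(22, 3) · 2^{1 − 3} = 1540 · 1/4 = 385.
Numerically: E[X] ≈ 385.000.

E[X] = C(22,3)·2^(1−C(3,2)) = 385 ≈ 385.000.


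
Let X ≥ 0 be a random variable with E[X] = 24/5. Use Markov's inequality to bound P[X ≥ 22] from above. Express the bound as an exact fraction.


μ = E[X] = 24/5, a = 22.
Markov: P[X ≥ 22] ≤ μ/a = (24/5)/22 = 12/55.
Numerically: ≈ 0.218.
(Since a = 22 > μ = 4.800, the bound 12/55 is < 1 and informative.)

P[X ≥ 22] ≤ 12/55 ≈ 0.218.


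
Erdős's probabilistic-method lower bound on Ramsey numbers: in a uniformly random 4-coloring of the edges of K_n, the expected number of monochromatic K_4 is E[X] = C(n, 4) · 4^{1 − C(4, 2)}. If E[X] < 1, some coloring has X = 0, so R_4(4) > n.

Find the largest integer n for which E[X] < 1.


We need C(n, 4) · 4^{1 − 6} < 1, i.e. C(n, 4) < 4^{6 − 1} = 1024.
Check values of n near the boundary:
  n = 8: C(8, 4) = 70; 70 < 1024? YES
  n = 9: C(9, 4) = 126; 126 < 1024? YES
  n = 10: C(10, 4) = 210; 210 < 1024? YES
  n = 11: C(11, 4) = 330; 330 < 1024? YES
  n = 12: C(12, 4) = 495; 495 < 1024? YES
  n = 13: C(13, 4) = 715; 715 < 1024? YES
  n = 14: C(14, 4) = 1001; 1001 < 1024? YES
  n = 15: C(15, 4) = 1365; 1365 < 1024? NO
  n = 16: C(16, 4) = 1820; 1820 < 1024? NO
The largest n with C(n, 4) < 1024 is n = 14 (where E[X] = 1001/1024 ≈ 0.97754). Hence R_4(4) > 14, i.e. R_4(4) ≥ 15.

Largest n = 14; hence R_4(4) > 14.


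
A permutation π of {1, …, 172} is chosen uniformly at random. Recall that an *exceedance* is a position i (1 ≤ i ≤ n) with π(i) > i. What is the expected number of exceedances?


Write X = Σ_{i=1}^{172} X_i, where X_i = 1_{π(i) > i}.
For each fixed i, π(i) is uniform over {1, …, 172} (marginal of a uniform permutation), so P[π(i) > i] = (n − i)/n. Summing: Σ_{i=1}^{172} (n − i)/n = (0 + 1 + … + 171)/172 = 172(172 − 1)/(2·172) = (172 − 1)/2.
Hence E[X] = Σ_{i=1}^{172} (172 − i)/172 = 171/2 ≈ 85.500.

E[X] = 171/2 = 85.500.


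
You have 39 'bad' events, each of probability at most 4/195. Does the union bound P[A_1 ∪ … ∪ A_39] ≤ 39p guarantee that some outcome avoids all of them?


Union bound: P[∪_{i=1}^{39} A_i] ≤ Σ_i P[A_i] ≤ 39·p = 39·(4/195) = 4/5.
Numerically: 4/5 ≈ 0.800000.
Is 4/5 < 1? YES.
Since P[∪ A_i] ≤ 4/5 < 1, the complement has P[∩ A_i^c] ≥ 1 − 4/5 = 1/5 > 0, so some outcome avoids every A_i.

39·p = 4/5 ≈ 0.800000; existence CERTIFIED by the union bound.


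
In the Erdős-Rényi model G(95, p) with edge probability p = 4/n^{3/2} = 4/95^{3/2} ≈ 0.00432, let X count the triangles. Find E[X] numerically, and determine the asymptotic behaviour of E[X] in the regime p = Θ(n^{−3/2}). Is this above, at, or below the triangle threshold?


Number of potential triangles: C(95, 3) = 138415.
Each occurs with probability p³ ≈ (0.00432)³ ≈ 8.06165e-08.
By linearity: E[X] = C(95, 3)·p³ ≈ 138415 · 8.06165e-08 ≈ 0.011.
Since α = 3/2 > 1, p = c/n^{3/2} = o(1/n) is below the triangle threshold p ~ 1/n. Asymptotically E[X] ~ (c³/6)·n^{3(1−α)} = (4³/6)·n^{-1.5} → 0, so by Markov's inequality G has no triangles w.h.p.

E[X] ≈ 0.011; in regime p = Θ(1/n^{3/2}) E[X] tends to 0 (below the triangle threshold p ~ 1/n).


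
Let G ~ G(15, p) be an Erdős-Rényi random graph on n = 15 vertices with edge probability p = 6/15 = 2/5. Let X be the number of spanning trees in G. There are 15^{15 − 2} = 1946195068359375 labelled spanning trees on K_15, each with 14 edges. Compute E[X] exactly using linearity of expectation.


K_15 has 15^{15 − 2} = 1946195068359375 labelled spanning trees.
For each such spanning tree H, let X_H = 1 if all 14 edges of H are present in G. Then P[X_H = 1] = p^{14} = (2/5)^{14} = 16384/6103515625.
By linearity: E[X] = Σ_H E[X_H] = 1946195068359375 · p^{14} = 1946195068359375 · 16384/6103515625 = 26121388032/5.
Numerically: E[X] ≈ 5.22428e+09.

E[X] = 1946195068359375 · (2/5)^{14} = 26121388032/5 ≈ 5.22428e+09.


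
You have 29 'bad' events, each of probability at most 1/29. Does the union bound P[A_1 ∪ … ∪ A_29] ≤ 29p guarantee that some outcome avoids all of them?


Union bound: P[∪_{i=1}^{29} A_i] ≤ Σ_i P[A_i] ≤ 29·p = 29·(1/29) = 1.
Numerically: 1 ≈ 1.0000000.
Is 1 < 1? NO.
Since the bound 1 is ≥ 1, the union bound is uninformative here; it does NOT by itself certify existence.

29·p = 1 ≈ 1.0000000; existence NOT certified by the union bound.


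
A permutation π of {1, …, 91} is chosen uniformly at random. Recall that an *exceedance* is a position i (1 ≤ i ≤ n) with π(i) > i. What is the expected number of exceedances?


Write X = Σ_{i=1}^{91} X_i, where X_i = 1_{π(i) > i}.
For each fixed i, π(i) is uniform over {1, …, 91} (marginal of a uniform permutation), so P[π(i) > i] = (n − i)/n. Summing: Σ_{i=1}^{91} (n − i)/n = (0 + 1 + … + 90)/91 = 91(91 − 1)/(2·91) = (91 − 1)/2.
Hence E[X] = Σ_{i=1}^{91} (91 − i)/91 = 45 ≈ 45.000.

E[X] = 45 = 45.000.


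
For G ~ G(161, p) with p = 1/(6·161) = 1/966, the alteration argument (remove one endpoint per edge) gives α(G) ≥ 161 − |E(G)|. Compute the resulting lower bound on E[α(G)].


E[|E(G)|] = C(161, 2)·p = 12880 · (1/966) = 40/3.
E[α(G)] ≥ n − E[|E(G)|] = 161 − 40/3 = 443/3.
Numerically: ≈ 147.66667.
(This is only a lower bound; the true E[α(G)] may be larger.)

E[α(G)] ≥ 443/3 ≈ 147.66667.


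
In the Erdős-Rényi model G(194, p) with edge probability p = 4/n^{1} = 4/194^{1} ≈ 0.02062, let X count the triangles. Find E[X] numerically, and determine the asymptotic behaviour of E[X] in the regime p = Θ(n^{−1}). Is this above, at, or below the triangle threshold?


Number of potential triangles: C(194, 3) = 1198144.
Each occurs with probability p³ ≈ (0.02062)³ ≈ 8.765461e-06.
By linearity: E[X] = C(194, 3)·p³ ≈ 1198144 · 8.765461e-06 ≈ 10.5023.
Here α = 1, so p = 4/n is exactly at the triangle threshold p ~ 1/n. Asymptotically E[X] → c³/6 = 4³/6 = 32/3 ≈ 10.6667, a bounded constant. In this regime the triangle count is asymptotically Poisson(c³/6).

E[X] ≈ 10.5023; in regime p = Θ(1/n^{1}) E[X] stays bounded (at the triangle threshold p ~ 1/n).


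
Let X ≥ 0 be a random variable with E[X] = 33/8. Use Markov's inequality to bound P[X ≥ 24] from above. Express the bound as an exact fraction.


μ = E[X] = 33/8, a = 24.
Markov: P[X ≥ 24] ≤ μ/a = (33/8)/24 = 11/64.
Numerically: ≈ 0.171875.
(Since a = 24 > μ = 4.125000, the bound 11/64 is < 1 and informative.)

P[X ≥ 24] ≤ 11/64 ≈ 0.171875.


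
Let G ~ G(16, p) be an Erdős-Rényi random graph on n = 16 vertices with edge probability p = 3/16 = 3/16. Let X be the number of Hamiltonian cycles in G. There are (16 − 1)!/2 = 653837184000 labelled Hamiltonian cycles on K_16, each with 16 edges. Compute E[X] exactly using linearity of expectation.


K_16 has (16 − 1)!/2 = 653837184000 labelled Hamiltonian cycles.
For each such Hamiltonian cycle H, let X_H = 1 if all 16 edges of H are present in G. Then P[X_H = 1] = p^{16} = (3/16)^{16} = 43046721/18446744073709551616.
Summing the indicators: E[X] = Σ_H E[X_H] = 653837184000 · p^{16} = 653837184000 · 43046721/18446744073709551616 = 27485885585032875/18014398509481984.
Numerically: E[X] ≈ 1.53.

E[X] = 653837184000 · (3/16)^{16} = 27485885585032875/18014398509481984 ≈ 1.53.


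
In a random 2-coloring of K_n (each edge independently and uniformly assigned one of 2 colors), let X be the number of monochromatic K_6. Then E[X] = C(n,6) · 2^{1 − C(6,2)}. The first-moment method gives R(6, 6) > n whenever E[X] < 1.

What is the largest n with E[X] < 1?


We need C(n, 6) · 2^{1 − 15} < 1, i.e. C(n, 6) < 2^{15 − 1} = 16384.
Check values of n near the boundary:
  n = 15: C(15, 6) = 5005; 5005 < 16384? YES
  n = 16: C(16, 6) = 8008; 8008 < 16384? YES
  n = 17: C(17, 6) = 12376; 12376 < 16384? YES
  n = 18: C(18, 6) = 18564; 18564 < 16384? NO
  n = 19: C(19, 6) = 27132; 27132 < 16384? NO
  n = 20: C(20, 6) = 38760; 38760 < 16384? NO
The largest n with C(n, 6) < 16384 is n = 17 (where E[X] = 1547/2048 ≈ 0.7554). Hence R(6, 6) > 17, i.e. R(6, 6) ≥ 18.

Largest n = 17; hence R(6, 6) > 17.


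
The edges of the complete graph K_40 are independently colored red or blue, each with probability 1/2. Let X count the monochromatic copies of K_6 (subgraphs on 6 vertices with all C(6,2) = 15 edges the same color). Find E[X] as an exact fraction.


Let X = Σ_S X_S over the C(40, 6) = 3838380 subsets S of size 6, where X_S = 1 if the K_6 on S is monochromatic.
For a fixed S, the K_6 on S has C(6, 2) = 15 edges. P[all 15 edges red] = (1/2)^15, and likewise for blue, so P[monochromatic] = 2·(1/2)^15 = 2^{1 − 15} = 1/16384.
By linearity: E[X] = C(40, 6) · 2^{1 − 15} = 3838380 · 1/16384 = 959595/4096.
Numerically: E[X] ≈ 234.276.

E[X] = C(40,6)·2^(1−C(6,2)) = 959595/4096 ≈ 234.276.
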